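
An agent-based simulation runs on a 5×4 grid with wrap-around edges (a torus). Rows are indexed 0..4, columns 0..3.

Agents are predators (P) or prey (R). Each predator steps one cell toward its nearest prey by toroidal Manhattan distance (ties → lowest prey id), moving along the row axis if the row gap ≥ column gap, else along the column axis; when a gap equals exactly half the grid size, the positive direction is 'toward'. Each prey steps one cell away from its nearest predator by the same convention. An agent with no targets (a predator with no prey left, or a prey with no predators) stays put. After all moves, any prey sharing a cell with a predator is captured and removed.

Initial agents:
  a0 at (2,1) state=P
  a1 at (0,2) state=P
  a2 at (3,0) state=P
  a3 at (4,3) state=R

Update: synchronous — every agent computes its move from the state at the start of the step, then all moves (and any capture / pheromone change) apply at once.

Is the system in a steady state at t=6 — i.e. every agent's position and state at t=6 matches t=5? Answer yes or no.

t=1: a0@(3,1):P a1@(4,2):P a2@(4,0):P a3@(3,3):R
t=2: a0@(3,2):P a1@(3,2):P a2@(3,0):P
t=3: (unchanged — steady state)

yes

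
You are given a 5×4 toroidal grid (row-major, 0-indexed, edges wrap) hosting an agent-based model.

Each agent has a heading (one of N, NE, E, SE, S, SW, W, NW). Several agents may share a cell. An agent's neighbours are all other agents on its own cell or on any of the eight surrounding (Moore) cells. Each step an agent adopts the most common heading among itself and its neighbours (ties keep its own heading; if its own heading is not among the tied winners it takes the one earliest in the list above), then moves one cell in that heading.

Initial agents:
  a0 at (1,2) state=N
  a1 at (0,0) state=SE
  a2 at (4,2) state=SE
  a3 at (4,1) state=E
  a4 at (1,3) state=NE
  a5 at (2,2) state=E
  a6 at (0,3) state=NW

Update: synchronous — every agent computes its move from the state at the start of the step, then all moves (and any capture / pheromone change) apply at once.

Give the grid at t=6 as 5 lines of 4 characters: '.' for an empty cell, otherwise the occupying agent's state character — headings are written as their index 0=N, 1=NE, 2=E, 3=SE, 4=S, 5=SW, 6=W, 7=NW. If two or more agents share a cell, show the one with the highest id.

t=1: a0@(0,2):N a1@(1,1):SE a2@(0,3):SE a3@(0,2):SE a4@(0,0):NE a5@(2,3):E a6@(1,0):SE
t=2: a0@(1,3):SE a1@(2,2):SE a2@(1,0):SE a3@(1,3):SE a4@(1,1):SE a5@(2,0):E a6@(2,1):SE
t=3: a0@(2,0):SE a1@(3,3):SE a2@(2,1):SE a3@(2,0):SE a4@(2,2):SE a5@(3,1):SE a6@(3,2):SE
t=4: a0@(3,1):SE a1@(4,0):SE a2@(3,2):SE a3@(3,1):SE a4@(3,3):SE a5@(4,2):SE a6@(4,3):SE
t=5: a0@(4,2):SE a1@(0,1):SE a2@(4,3):SE a3@(4,2):SE a4@(4,0):SE a5@(0,3):SE a6@(0,0):SE
t=6: a0@(0,3):SE a1@(1,2):SE a2@(0,0):SE a3@(0,3):SE a4@(0,1):SE a5@(1,0):SE a6@(1,1):SE

33.3
333.
....
....
....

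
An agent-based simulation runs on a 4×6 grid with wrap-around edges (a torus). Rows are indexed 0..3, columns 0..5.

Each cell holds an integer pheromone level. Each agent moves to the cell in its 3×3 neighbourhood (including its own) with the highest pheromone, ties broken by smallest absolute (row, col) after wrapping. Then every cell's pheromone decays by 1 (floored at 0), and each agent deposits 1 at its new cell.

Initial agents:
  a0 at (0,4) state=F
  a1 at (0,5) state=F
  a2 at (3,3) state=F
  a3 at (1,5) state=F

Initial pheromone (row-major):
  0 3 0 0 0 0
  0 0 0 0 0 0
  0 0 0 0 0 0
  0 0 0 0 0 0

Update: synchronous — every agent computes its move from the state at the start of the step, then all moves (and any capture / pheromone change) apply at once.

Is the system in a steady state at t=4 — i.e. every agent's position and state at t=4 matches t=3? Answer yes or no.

no

t=1: a0@(0,3) a1@(0,0) a2@(0,2) a3@(0,0) | pheromone: 2 2 1 1 0 0 / 0 0 0 0 0 0 / 0 0 0 0 0 0 / 0 0 0 0 0 0
t=2: a0@(0,2) a1@(0,0) a2@(0,1) a3@(0,0) | pheromone: 3 2 1 0 0 0 / 0 0 0 0 0 0 / 0 0 0 0 0 0 / 0 0 0 0 0 0
t=3: a0@(0,1) a1@(0,0) a2@(0,0) a3@(0,0) | pheromone: 5 2 0 0 0 0 / 0 0 0 0 0 0 / 0 0 0 0 0 0 / 0 0 0 0 0 0
t=4: a0@(0,0) a1@(0,0) a2@(0,0) a3@(0,0) | pheromone: 8 1 0 0 0 0 / 0 0 0 0 0 0 / 0 0 0 0 0 0 / 0 0 0 0 0 0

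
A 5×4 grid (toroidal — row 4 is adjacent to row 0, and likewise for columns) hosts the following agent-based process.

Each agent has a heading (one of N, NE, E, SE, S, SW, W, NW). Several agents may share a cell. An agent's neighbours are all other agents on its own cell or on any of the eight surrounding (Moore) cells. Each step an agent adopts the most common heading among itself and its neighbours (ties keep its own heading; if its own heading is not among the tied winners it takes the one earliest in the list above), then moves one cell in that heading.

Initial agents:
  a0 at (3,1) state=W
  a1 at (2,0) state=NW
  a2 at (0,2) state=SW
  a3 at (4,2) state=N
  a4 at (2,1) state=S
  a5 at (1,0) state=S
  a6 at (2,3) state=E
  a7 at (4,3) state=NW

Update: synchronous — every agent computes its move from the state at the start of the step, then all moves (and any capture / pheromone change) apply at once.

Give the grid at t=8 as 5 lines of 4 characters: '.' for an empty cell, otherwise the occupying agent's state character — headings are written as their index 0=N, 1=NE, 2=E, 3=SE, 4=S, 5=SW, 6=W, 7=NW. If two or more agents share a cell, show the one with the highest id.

44..
....
....
44..
4.4.

t=1: a0@(3,0):W a1@(3,0):S a2@(1,1):SW a3@(3,2):N a4@(3,1):S a5@(2,0):S a6@(2,0):E a7@(3,2):NW
t=2: a0@(4,0):S a1@(4,0):S a2@(2,0):SW a3@(2,2):N a4@(4,1):S a5@(3,0):S a6@(3,0):S a7@(2,1):NW
t=3: a0@(0,0):S a1@(0,0):S a2@(3,0):S a3@(1,2):N a4@(0,1):S a5@(4,0):S a6@(4,0):S a7@(3,1):S
t=4: a0@(1,0):S a1@(1,0):S a2@(4,0):S a3@(0,2):N a4@(1,1):S a5@(0,0):S a6@(0,0):S a7@(4,1):S
t=5: a0@(2,0):S a1@(2,0):S a2@(0,0):S a3@(1,2):S a4@(2,1):S a5@(1,0):S a6@(1,0):S a7@(0,1):S
t=6: a0@(3,0):S a1@(3,0):S a2@(1,0):S a3@(2,2):S a4@(3,1):S a5@(2,0):S a6@(2,0):S a7@(1,1):S
t=7: a0@(4,0):S a1@(4,0):S a2@(2,0):S a3@(3,2):S a4@(4,1):S a5@(3,0):S a6@(3,0):S a7@(2,1):S
t=8: a0@(0,0):S a1@(0,0):S a2@(3,0):S a3@(4,2):S a4@(0,1):S a5@(4,0):S a6@(4,0):S a7@(3,1):S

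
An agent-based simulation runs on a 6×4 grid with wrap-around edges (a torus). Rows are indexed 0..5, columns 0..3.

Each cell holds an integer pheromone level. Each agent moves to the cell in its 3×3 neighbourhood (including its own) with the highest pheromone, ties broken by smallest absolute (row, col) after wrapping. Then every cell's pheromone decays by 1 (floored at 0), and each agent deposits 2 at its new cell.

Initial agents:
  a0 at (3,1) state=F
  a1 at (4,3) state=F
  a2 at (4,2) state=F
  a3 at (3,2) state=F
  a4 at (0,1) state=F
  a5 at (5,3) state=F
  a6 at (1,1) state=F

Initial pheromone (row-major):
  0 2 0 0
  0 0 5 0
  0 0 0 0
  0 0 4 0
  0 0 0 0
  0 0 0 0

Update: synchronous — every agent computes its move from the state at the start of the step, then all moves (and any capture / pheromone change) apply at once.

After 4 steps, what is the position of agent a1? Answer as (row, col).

t=1: a0@(3,2) a1@(3,2) a2@(3,2) a3@(3,2) a4@(1,2) a5@(0,0) a6@(1,2) | pheromone: 2 1 0 0 / 0 0 8 0 / 0 0 0 0 / 0 0 11 0 / 0 0 0 0 / 0 0 0 0
t=2: a0@(3,2) a1@(3,2) a2@(3,2) a3@(3,2) a4@(1,2) a5@(0,0) a6@(1,2) | pheromone: 3 0 0 0 / 0 0 11 0 / 0 0 0 0 / 0 0 18 0 / 0 0 0 0 / 0 0 0 0
t=3: a0@(3,2) a1@(3,2) a2@(3,2) a3@(3,2) a4@(1,2) a5@(0,0) a6@(1,2) | pheromone: 4 0 0 0 / 0 0 14 0 / 0 0 0 0 / 0 0 25 0 / 0 0 0 0 / 0 0 0 0
t=4: a0@(3,2) a1@(3,2) a2@(3,2) a3@(3,2) a4@(1,2) a5@(0,0) a6@(1,2) | pheromone: 5 0 0 0 / 0 0 17 0 / 0 0 0 0 / 0 0 32 0 / 0 0 0 0 / 0 0 0 0

(3, 2)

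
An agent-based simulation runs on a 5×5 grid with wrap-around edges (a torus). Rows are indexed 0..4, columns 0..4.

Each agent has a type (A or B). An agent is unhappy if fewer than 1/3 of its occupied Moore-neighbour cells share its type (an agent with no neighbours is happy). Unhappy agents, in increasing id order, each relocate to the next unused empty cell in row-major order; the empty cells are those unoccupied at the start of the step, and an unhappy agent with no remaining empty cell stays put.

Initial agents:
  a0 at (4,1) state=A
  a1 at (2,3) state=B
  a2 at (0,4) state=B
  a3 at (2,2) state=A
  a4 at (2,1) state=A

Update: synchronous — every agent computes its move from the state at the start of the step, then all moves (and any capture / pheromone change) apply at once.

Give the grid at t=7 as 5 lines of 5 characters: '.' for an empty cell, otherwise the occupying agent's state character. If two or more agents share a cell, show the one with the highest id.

t=1: a0@(4,1):A a1@(0,0):B a2@(0,4):B a3@(2,2):A a4@(2,1):A
t=2: a0@(0,1):A a1@(0,0):B a2@(0,4):B a3@(2,2):A a4@(2,1):A
t=3: a0@(0,2):A a1@(0,0):B a2@(0,4):B a3@(2,2):A a4@(2,1):A
t=4: (unchanged — steady state)

B.A.B
.....
.AA..
.....
.....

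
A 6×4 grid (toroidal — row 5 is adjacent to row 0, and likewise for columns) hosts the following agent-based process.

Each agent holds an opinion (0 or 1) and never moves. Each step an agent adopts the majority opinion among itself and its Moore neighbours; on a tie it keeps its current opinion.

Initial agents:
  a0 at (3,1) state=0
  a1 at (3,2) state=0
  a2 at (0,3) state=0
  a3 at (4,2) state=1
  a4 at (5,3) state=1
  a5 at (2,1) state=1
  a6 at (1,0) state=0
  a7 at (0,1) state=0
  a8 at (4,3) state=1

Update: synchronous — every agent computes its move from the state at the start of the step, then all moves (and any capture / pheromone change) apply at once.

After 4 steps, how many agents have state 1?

t=1: a0@(3,1):0 a1@(3,2):1 a2@(0,3):0 a3@(4,2):1 a4@(5,3):1 a5@(2,1):0 a6@(1,0):0 a7@(0,1):0 a8@(4,3):1
t=2: (unchanged — steady state)

4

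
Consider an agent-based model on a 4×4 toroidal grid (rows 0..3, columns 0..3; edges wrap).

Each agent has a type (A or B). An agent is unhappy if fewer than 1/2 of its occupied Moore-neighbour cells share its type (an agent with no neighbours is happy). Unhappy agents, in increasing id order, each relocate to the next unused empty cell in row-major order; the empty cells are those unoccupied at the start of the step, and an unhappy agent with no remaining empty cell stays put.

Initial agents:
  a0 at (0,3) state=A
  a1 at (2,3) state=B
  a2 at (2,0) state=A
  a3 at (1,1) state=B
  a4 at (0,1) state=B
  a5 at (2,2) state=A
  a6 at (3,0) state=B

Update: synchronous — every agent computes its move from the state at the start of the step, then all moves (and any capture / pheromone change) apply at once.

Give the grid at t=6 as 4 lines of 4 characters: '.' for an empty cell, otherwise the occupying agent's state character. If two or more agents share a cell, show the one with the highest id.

ABB.
A.BA
....
B...

t=1: a0@(0,0):A a1@(0,2):B a2@(1,0):A a3@(1,2):B a4@(0,1):B a5@(1,3):A a6@(3,0):B
t=2: (unchanged — steady state)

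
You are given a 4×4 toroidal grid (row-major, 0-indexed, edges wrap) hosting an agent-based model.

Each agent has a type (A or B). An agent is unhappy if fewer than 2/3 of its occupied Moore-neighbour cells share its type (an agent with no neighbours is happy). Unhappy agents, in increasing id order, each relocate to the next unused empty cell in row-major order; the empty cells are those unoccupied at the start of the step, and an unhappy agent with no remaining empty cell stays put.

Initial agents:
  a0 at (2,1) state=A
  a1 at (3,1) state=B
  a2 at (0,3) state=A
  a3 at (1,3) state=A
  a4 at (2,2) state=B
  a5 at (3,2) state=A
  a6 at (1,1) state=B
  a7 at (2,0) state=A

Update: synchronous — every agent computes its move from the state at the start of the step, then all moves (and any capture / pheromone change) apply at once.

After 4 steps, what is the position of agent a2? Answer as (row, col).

t=1: a0@(0,0):A a1@(0,1):B a2@(0,3):A a3@(1,3):A a4@(0,2):B a5@(1,0):A a6@(1,2):B a7@(2,3):A
t=2: a0@(0,0):A a1@(1,1):B a2@(2,0):A a3@(1,3):A a4@(2,1):B a5@(1,0):A a6@(2,2):B a7@(2,3):A
t=3: a0@(0,0):A a1@(0,1):B a2@(0,2):A a3@(1,3):A a4@(0,3):B a5@(1,0):A a6@(1,2):B a7@(2,3):A
t=4: a0@(1,1):A a1@(2,0):B a2@(2,1):A a3@(1,3):A a4@(2,2):B a5@(3,0):A a6@(3,1):B a7@(2,3):A

(2, 1)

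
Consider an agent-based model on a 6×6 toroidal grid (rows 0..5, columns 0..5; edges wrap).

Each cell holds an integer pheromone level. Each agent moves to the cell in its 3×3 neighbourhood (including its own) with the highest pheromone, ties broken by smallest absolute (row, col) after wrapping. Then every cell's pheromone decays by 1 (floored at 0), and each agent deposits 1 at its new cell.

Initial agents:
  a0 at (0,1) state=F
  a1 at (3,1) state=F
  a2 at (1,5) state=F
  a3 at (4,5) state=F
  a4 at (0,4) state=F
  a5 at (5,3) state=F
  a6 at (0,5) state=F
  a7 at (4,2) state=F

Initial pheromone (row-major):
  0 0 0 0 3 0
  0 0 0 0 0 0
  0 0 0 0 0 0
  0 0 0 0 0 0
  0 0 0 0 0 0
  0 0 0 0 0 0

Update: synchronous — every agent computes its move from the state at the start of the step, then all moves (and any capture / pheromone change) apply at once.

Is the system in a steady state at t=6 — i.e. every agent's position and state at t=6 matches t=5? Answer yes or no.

yes

t=1: a0@(0,0) a1@(2,0) a2@(0,4) a3@(3,0) a4@(0,4) a5@(0,4) a6@(0,4) a7@(3,1) | pheromone: 1 0 0 0 6 0 / 0 0 0 0 0 0 / 1 0 0 0 0 0 / 1 1 0 0 0 0 / 0 0 0 0 0 0 / 0 0 0 0 0 0
t=2: a0@(0,0) a1@(2,0) a2@(0,4) a3@(2,0) a4@(0,4) a5@(0,4) a6@(0,4) a7@(2,0) | pheromone: 1 0 0 0 9 0 / 0 0 0 0 0 0 / 3 0 0 0 0 0 / 0 0 0 0 0 0 / 0 0 0 0 0 0 / 0 0 0 0 0 0
t=3: a0@(0,0) a1@(2,0) a2@(0,4) a3@(2,0) a4@(0,4) a5@(0,4) a6@(0,4) a7@(2,0) | pheromone: 1 0 0 0 12 0 / 0 0 0 0 0 0 / 5 0 0 0 0 0 / 0 0 0 0 0 0 / 0 0 0 0 0 0 / 0 0 0 0 0 0
t=4: a0@(0,0) a1@(2,0) a2@(0,4) a3@(2,0) a4@(0,4) a5@(0,4) a6@(0,4) a7@(2,0) | pheromone: 1 0 0 0 15 0 / 0 0 0 0 0 0 / 7 0 0 0 0 0 / 0 0 0 0 0 0 / 0 0 0 0 0 0 / 0 0 0 0 0 0
t=5: a0@(0,0) a1@(2,0) a2@(0,4) a3@(2,0) a4@(0,4) a5@(0,4) a6@(0,4) a7@(2,0) | pheromone: 1 0 0 0 18 0 / 0 0 0 0 0 0 / 9 0 0 0 0 0 / 0 0 0 0 0 0 / 0 0 0 0 0 0 / 0 0 0 0 0 0
t=6: a0@(0,0) a1@(2,0) a2@(0,4) a3@(2,0) a4@(0,4) a5@(0,4) a6@(0,4) a7@(2,0) | pheromone: 1 0 0 0 21 0 / 0 0 0 0 0 0 / 11 0 0 0 0 0 / 0 0 0 0 0 0 / 0 0 0 0 0 0 / 0 0 0 0 0 0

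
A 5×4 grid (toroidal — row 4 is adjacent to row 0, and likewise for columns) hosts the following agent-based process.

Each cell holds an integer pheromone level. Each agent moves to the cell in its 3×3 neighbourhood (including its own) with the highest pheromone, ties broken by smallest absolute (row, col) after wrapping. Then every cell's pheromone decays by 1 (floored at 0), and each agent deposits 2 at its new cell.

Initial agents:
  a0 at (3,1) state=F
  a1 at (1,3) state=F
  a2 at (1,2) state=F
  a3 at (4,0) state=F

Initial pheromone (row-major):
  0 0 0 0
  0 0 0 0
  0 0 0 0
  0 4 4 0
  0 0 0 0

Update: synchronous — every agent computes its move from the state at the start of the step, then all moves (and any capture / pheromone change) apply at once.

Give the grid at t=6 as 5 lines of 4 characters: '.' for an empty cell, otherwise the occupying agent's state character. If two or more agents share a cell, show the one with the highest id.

F...
....
....
.F..
....

t=1: a0@(3,1) a1@(0,0) a2@(0,1) a3@(3,1) | pheromone: 2 2 0 0 / 0 0 0 0 / 0 0 0 0 / 0 7 3 0 / 0 0 0 0
t=2: a0@(3,1) a1@(0,0) a2@(0,0) a3@(3,1) | pheromone: 5 1 0 0 / 0 0 0 0 / 0 0 0 0 / 0 10 2 0 / 0 0 0 0
t=3: a0@(3,1) a1@(0,0) a2@(0,0) a3@(3,1) | pheromone: 8 0 0 0 / 0 0 0 0 / 0 0 0 0 / 0 13 1 0 / 0 0 0 0
t=4: a0@(3,1) a1@(0,0) a2@(0,0) a3@(3,1) | pheromone: 11 0 0 0 / 0 0 0 0 / 0 0 0 0 / 0 16 0 0 / 0 0 0 0
t=5: a0@(3,1) a1@(0,0) a2@(0,0) a3@(3,1) | pheromone: 14 0 0 0 / 0 0 0 0 / 0 0 0 0 / 0 19 0 0 / 0 0 0 0
t=6: a0@(3,1) a1@(0,0) a2@(0,0) a3@(3,1) | pheromone: 17 0 0 0 / 0 0 0 0 / 0 0 0 0 / 0 22 0 0 / 0 0 0 0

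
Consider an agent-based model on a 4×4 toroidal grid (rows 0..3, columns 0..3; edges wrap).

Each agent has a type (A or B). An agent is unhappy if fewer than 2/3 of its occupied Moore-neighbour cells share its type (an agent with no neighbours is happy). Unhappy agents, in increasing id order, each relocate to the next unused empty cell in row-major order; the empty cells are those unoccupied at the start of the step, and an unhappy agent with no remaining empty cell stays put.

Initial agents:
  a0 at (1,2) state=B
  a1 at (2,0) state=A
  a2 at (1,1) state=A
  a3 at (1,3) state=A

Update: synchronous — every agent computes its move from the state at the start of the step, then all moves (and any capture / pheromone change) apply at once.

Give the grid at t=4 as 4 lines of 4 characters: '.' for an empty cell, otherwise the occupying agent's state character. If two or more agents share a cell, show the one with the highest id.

..BA
.A..
A...
....

t=1: a0@(0,0):B a1@(2,0):A a2@(0,1):A a3@(0,2):A
t=2: a0@(0,3):B a1@(2,0):A a2@(1,0):A a3@(0,2):A
t=3: a0@(0,0):B a1@(2,0):A a2@(0,1):A a3@(1,1):A
t=4: a0@(0,2):B a1@(2,0):A a2@(0,3):A a3@(1,1):A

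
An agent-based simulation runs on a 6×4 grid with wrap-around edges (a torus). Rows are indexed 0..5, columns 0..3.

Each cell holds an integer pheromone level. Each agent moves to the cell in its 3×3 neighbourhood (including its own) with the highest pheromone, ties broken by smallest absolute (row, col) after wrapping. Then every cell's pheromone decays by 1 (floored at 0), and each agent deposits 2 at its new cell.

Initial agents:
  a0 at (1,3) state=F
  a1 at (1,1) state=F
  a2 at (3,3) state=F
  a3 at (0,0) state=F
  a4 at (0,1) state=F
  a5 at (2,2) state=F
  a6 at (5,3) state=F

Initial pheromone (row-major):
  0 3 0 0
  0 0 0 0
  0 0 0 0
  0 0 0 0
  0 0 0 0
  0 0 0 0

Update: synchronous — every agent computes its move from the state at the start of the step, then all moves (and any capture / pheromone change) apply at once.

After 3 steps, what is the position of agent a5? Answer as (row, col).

t=1: a0@(0,0) a1@(0,1) a2@(2,0) a3@(0,1) a4@(0,1) a5@(1,1) a6@(0,0) | pheromone: 4 8 0 0 / 0 2 0 0 / 2 0 0 0 / 0 0 0 0 / 0 0 0 0 / 0 0 0 0
t=2: a0@(0,1) a1@(0,1) a2@(1,1) a3@(0,1) a4@(0,1) a5@(0,1) a6@(0,1) | pheromone: 3 19 0 0 / 0 3 0 0 / 1 0 0 0 / 0 0 0 0 / 0 0 0 0 / 0 0 0 0
t=3: a0@(0,1) a1@(0,1) a2@(0,1) a3@(0,1) a4@(0,1) a5@(0,1) a6@(0,1) | pheromone: 2 32 0 0 / 0 2 0 0 / 0 0 0 0 / 0 0 0 0 / 0 0 0 0 / 0 0 0 0

(0, 1)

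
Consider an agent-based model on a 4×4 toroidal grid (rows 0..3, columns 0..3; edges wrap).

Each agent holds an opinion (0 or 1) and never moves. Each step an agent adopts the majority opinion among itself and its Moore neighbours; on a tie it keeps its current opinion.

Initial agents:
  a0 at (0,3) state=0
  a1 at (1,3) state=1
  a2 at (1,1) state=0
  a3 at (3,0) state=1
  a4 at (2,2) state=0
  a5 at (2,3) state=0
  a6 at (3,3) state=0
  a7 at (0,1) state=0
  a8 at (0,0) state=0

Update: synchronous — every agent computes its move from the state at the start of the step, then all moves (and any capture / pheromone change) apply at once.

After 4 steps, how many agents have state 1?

t=1: a0@(0,3):0 a1@(1,3):0 a2@(1,1):0 a3@(3,0):0 a4@(2,2):0 a5@(2,3):0 a6@(3,3):0 a7@(0,1):0 a8@(0,0):0
t=2: (unchanged — steady state)

0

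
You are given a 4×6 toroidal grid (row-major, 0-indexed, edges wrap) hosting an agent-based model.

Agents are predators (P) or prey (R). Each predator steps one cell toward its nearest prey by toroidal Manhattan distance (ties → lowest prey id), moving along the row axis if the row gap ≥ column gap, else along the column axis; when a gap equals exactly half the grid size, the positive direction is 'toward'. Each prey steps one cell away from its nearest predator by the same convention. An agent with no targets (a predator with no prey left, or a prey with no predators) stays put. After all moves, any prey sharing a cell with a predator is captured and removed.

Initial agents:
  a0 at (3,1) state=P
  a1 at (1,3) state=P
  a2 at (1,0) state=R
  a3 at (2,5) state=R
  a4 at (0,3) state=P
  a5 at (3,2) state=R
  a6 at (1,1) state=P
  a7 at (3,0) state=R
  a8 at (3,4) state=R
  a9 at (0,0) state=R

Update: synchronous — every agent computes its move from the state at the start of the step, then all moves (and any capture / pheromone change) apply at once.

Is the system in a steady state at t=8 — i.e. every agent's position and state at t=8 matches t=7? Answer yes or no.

no

t=1: a0@(3,2):P a1@(1,4):P a2@(1,5):R a3@(2,4):R a4@(3,3):P a6@(1,0):P a7@(3,5):R a8@(2,4):R
t=2: a0@(3,3):P a1@(1,5):P a2@(1,0):R a3@(3,4):R a4@(2,3):P a6@(1,5):P a7@(3,0):R a8@(3,4):R
t=3: a0@(3,4):P a1@(1,0):P a2@(1,1):R a3@(3,5):R a4@(3,3):P a6@(1,0):P a7@(3,5):R a8@(3,5):R
t=4: a0@(3,5):P a1@(1,1):P a2@(1,2):R a3@(3,0):R a4@(3,4):P a6@(1,1):P a7@(3,0):R a8@(3,0):R
t=5: a0@(3,0):P a1@(1,2):P a2@(1,3):R a3@(3,1):R a4@(3,5):P a6@(1,2):P a7@(3,1):R a8@(3,1):R
t=6: a0@(3,1):P a1@(1,3):P a2@(1,4):R a3@(3,2):R a4@(3,0):P a6@(1,3):P a7@(3,2):R a8@(3,2):R
t=7: a0@(3,2):P a1@(1,4):P a2@(1,5):R a3@(3,3):R a4@(3,1):P a6@(1,4):P a7@(3,3):R a8@(3,3):R
t=8: a0@(3,3):P a1@(1,5):P a2@(1,0):R a3@(3,4):R a4@(3,2):P a6@(1,5):P a7@(3,4):R a8@(3,4):R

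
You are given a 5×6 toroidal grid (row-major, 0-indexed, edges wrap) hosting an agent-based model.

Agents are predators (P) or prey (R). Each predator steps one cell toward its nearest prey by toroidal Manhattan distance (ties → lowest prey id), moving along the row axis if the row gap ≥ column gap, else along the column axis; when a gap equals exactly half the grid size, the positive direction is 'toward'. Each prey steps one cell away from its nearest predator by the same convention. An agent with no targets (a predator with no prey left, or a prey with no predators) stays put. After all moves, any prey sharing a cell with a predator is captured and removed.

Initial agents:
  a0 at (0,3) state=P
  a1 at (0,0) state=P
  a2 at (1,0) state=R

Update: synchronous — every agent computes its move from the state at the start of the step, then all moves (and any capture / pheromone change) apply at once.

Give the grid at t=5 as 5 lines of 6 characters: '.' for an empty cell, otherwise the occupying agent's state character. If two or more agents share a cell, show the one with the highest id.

t=1: a0@(0,4):P a1@(1,0):P a2@(2,0):R
t=2: a0@(1,4):P a1@(2,0):P a2@(3,0):R
t=3: a0@(2,4):P a1@(3,0):P a2@(4,0):R
t=4: a0@(3,4):P a1@(4,0):P a2@(0,0):R
t=5: a0@(4,4):P a1@(0,0):P a2@(1,0):R

P.....
R.....
......
......
....P.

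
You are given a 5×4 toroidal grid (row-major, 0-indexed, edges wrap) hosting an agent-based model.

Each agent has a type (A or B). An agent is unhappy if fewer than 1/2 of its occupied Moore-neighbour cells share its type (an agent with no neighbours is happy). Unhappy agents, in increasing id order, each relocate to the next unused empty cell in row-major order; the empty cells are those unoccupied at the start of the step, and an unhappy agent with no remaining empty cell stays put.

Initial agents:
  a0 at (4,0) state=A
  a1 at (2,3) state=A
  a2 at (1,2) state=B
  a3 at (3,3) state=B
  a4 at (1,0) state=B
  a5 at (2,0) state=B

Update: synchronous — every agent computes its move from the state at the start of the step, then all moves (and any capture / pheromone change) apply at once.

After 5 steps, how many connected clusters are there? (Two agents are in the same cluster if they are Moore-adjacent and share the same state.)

t=1: a0@(0,0):A a1@(0,1):A a2@(0,2):B a3@(0,3):B a4@(1,0):B a5@(2,0):B
t=2: a0@(1,1):A a1@(1,2):A a2@(0,2):B a3@(0,3):B a4@(1,0):B a5@(2,0):B
t=3: a0@(0,0):A a1@(0,1):A a2@(1,3):B a3@(0,3):B a4@(1,0):B a5@(2,0):B
t=4: a0@(0,2):A a1@(0,1):A a2@(1,3):B a3@(0,3):B a4@(1,0):B a5@(2,0):B
t=5: a0@(0,0):A a1@(0,1):A a2@(1,3):B a3@(0,3):B a4@(1,0):B a5@(2,0):B

2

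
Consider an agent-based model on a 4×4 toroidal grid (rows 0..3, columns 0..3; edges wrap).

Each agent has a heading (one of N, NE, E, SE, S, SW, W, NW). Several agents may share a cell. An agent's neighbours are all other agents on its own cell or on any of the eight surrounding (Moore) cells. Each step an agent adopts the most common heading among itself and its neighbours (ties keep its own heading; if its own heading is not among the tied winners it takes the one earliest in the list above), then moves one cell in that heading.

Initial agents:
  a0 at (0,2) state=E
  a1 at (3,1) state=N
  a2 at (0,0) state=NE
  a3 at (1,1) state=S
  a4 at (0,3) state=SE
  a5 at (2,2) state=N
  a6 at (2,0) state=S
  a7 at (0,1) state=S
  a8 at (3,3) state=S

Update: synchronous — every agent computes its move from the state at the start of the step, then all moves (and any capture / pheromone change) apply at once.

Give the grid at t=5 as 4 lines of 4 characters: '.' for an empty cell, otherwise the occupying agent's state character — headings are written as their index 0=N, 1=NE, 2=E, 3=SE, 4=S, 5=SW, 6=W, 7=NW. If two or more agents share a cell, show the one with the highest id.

t=1: a0@(1,2):S a1@(2,1):N a2@(1,0):S a3@(2,1):S a4@(1,0):SE a5@(1,2):N a6@(3,0):S a7@(1,1):S a8@(0,3):S
t=2: a0@(2,2):S a1@(3,1):S a2@(2,0):S a3@(3,1):S a4@(2,0):S a5@(2,2):S a6@(0,0):S a7@(2,1):S a8@(1,3):S
t=3: a0@(3,2):S a1@(0,1):S a2@(3,0):S a3@(0,1):S a4@(3,0):S a5@(3,2):S a6@(1,0):S a7@(3,1):S a8@(2,3):S
t=4: a0@(0,2):S a1@(1,1):S a2@(0,0):S a3@(1,1):S a4@(0,0):S a5@(0,2):S a6@(2,0):S a7@(0,1):S a8@(3,3):S
t=5: a0@(1,2):S a1@(2,1):S a2@(1,0):S a3@(2,1):S a4@(1,0):S a5@(1,2):S a6@(3,0):S a7@(1,1):S a8@(0,3):S

...4
444.
.4..
4...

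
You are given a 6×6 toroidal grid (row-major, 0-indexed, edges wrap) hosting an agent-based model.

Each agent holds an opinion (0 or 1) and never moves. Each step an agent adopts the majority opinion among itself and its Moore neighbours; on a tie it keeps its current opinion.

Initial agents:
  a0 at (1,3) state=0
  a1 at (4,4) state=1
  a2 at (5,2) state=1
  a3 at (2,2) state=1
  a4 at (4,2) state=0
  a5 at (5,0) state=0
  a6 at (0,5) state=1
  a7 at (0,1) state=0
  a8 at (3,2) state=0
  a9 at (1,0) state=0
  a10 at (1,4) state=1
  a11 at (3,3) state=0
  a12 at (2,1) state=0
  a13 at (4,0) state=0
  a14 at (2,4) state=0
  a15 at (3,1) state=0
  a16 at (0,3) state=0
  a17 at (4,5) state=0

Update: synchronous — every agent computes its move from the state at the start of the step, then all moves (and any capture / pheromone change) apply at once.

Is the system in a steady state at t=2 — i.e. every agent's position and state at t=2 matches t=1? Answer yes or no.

no

t=1: a0@(1,3):0 a1@(4,4):0 a2@(5,2):0 a3@(2,2):0 a4@(4,2):0 a5@(5,0):0 a6@(0,5):1 a7@(0,1):0 a8@(3,2):0 a9@(1,0):0 a10@(1,4):0 a11@(3,3):0 a12@(2,1):0 a13@(4,0):0 a14@(2,4):0 a15@(3,1):0 a16@(0,3):0 a17@(4,5):0
t=2: a0@(1,3):0 a1@(4,4):0 a2@(5,2):0 a3@(2,2):0 a4@(4,2):0 a5@(5,0):0 a6@(0,5):0 a7@(0,1):0 a8@(3,2):0 a9@(1,0):0 a10@(1,4):0 a11@(3,3):0 a12@(2,1):0 a13@(4,0):0 a14@(2,4):0 a15@(3,1):0 a16@(0,3):0 a17@(4,5):0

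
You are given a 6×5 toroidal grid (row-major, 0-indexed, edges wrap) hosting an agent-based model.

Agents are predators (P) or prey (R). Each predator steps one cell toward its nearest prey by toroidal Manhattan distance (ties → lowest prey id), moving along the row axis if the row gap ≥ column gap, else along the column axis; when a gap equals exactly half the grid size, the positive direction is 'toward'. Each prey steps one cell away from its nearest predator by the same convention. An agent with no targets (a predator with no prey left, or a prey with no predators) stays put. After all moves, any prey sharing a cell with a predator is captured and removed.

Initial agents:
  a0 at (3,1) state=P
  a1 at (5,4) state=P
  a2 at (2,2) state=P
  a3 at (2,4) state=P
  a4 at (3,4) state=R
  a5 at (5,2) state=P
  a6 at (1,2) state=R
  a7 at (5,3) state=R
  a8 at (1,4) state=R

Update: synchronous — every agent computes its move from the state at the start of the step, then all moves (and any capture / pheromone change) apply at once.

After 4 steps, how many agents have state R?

t=1: a0@(3,0):P a1@(5,3):P a2@(1,2):P a3@(3,4):P a4@(4,4):R a5@(5,3):P a6@(0,2):R a7@(5,2):R a8@(0,4):R
t=2: a0@(4,0):P a1@(5,2):P a2@(0,2):P a3@(4,4):P a4@(5,4):R a5@(5,2):P a7@(5,1):R a8@(1,4):R
t=3: a0@(5,0):P a1@(5,1):P a2@(5,2):P a3@(5,4):P a4@(0,4):R a5@(5,1):P a8@(1,0):R
t=4: a0@(0,0):P a1@(5,0):P a2@(5,3):P a3@(0,4):P a4@(1,4):R a5@(5,0):P a8@(2,0):R

2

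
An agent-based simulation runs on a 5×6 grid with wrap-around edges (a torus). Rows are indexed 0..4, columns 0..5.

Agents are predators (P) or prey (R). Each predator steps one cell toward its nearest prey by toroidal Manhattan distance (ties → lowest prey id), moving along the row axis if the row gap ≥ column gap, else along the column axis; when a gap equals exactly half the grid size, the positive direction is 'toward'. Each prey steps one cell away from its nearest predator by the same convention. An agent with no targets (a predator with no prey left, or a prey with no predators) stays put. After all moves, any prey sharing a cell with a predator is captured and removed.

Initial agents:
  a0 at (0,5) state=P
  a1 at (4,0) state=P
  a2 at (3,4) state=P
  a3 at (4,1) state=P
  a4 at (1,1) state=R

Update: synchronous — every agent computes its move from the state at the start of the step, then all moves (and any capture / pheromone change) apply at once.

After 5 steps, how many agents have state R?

1

t=1: a0@(0,0):P a1@(0,0):P a2@(3,5):P a3@(0,1):P a4@(2,1):R
t=2: a0@(1,0):P a1@(1,0):P a2@(3,0):P a3@(1,1):P a4@(3,1):R
t=3: a0@(2,0):P a1@(2,0):P a2@(3,1):P a3@(2,1):P a4@(3,2):R
t=4: a0@(2,1):P a1@(2,1):P a2@(3,2):P a3@(3,1):P a4@(3,3):R
t=5: a0@(2,2):P a1@(2,2):P a2@(3,3):P a3@(3,2):P a4@(3,4):R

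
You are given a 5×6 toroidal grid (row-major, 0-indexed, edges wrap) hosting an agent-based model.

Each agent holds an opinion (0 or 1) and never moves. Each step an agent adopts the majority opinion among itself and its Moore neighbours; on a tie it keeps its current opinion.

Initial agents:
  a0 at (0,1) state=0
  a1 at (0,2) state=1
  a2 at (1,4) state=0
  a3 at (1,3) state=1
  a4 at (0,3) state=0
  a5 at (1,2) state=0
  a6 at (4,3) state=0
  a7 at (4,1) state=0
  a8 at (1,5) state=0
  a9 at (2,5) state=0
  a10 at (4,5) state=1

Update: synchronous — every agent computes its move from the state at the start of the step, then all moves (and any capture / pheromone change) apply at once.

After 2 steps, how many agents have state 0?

10

t=1: a0@(0,1):0 a1@(0,2):0 a2@(1,4):0 a3@(1,3):0 a4@(0,3):0 a5@(1,2):0 a6@(4,3):0 a7@(4,1):0 a8@(1,5):0 a9@(2,5):0 a10@(4,5):1
t=2: (unchanged — steady state)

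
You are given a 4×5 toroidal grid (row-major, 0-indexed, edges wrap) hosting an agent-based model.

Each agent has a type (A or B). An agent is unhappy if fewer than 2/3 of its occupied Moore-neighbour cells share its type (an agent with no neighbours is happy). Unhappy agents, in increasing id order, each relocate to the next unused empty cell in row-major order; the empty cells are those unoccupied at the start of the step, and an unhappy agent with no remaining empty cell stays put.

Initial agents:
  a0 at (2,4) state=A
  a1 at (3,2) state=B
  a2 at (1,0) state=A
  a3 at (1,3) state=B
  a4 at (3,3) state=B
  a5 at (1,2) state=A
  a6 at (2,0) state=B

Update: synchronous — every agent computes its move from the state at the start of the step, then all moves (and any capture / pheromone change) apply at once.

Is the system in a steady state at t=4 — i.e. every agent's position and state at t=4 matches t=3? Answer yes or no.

t=1: a0@(0,0):A a1@(3,2):B a2@(0,1):A a3@(0,2):B a4@(0,3):B a5@(0,4):A a6@(1,1):B
t=2: a0@(0,0):A a1@(3,2):B a2@(1,0):A a3@(0,2):B a4@(0,3):B a5@(1,2):A a6@(1,3):B
t=3: a0@(0,0):A a1@(3,2):B a2@(1,0):A a3@(0,2):B a4@(0,3):B a5@(0,1):A a6@(1,3):B
t=4: a0@(0,0):A a1@(3,2):B a2@(1,0):A a3@(0,2):B a4@(0,3):B a5@(0,4):A a6@(1,3):B

no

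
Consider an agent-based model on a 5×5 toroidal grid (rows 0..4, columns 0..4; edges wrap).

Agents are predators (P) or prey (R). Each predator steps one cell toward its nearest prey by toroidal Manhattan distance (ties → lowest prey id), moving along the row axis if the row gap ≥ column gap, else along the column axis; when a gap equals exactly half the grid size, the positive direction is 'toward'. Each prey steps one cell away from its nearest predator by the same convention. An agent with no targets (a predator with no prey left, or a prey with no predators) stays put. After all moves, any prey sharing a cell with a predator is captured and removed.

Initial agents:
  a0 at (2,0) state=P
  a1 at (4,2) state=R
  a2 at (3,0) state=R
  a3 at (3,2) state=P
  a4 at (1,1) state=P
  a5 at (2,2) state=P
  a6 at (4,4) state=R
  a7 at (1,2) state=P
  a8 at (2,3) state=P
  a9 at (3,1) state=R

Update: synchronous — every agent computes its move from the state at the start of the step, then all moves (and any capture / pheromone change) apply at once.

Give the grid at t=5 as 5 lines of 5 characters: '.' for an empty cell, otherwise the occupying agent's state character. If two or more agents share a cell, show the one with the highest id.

.....
.P..P
PP..P
R....
.....

t=1: a0@(3,0):P a2@(4,0):R a3@(4,2):P a4@(2,1):P a5@(3,2):P a6@(0,4):R a7@(0,2):P a8@(3,3):P
t=2: a0@(4,0):P a2@(0,0):R a3@(4,1):P a4@(3,1):P a5@(3,1):P a6@(0,0):R a7@(0,3):P a8@(3,4):P
t=3: a0@(0,0):P a2@(1,0):R a3@(0,1):P a4@(4,1):P a5@(4,1):P a6@(1,0):R a7@(0,4):P a8@(4,4):P
t=4: a0@(1,0):P a2@(2,0):R a3@(1,1):P a4@(0,1):P a5@(0,1):P a6@(2,0):R a7@(1,4):P a8@(0,4):P
t=5: a0@(2,0):P a2@(3,0):R a3@(2,1):P a4@(1,1):P a5@(1,1):P a6@(3,0):R a7@(2,4):P a8@(1,4):P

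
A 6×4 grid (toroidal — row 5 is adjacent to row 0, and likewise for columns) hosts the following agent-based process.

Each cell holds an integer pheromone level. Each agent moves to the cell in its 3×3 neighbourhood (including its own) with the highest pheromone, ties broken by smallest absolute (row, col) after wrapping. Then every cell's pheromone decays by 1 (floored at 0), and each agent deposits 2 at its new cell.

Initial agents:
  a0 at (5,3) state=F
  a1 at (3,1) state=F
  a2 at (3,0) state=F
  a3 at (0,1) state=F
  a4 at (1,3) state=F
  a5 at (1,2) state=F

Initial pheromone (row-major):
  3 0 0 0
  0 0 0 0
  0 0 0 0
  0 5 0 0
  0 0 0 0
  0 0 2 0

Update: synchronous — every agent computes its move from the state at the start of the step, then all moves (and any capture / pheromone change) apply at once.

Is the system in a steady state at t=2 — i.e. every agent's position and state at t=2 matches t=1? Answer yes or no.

no

t=1: a0@(0,0) a1@(3,1) a2@(3,1) a3@(0,0) a4@(0,0) a5@(0,1) | pheromone: 8 2 0 0 / 0 0 0 0 / 0 0 0 0 / 0 8 0 0 / 0 0 0 0 / 0 0 1 0
t=2: a0@(0,0) a1@(3,1) a2@(3,1) a3@(0,0) a4@(0,0) a5@(0,0) | pheromone: 15 1 0 0 / 0 0 0 0 / 0 0 0 0 / 0 11 0 0 / 0 0 0 0 / 0 0 0 0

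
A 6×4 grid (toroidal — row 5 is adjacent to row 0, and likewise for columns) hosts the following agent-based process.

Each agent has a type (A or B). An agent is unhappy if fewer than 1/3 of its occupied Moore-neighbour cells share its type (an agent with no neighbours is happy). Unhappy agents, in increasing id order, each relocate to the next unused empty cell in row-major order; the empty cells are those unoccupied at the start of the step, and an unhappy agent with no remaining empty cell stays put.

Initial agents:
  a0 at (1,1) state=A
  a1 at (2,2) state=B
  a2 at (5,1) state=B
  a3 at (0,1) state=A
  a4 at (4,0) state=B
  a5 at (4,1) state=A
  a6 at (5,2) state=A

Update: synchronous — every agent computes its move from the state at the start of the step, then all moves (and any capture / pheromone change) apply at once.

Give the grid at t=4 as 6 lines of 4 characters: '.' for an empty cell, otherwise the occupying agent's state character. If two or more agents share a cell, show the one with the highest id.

.A.B
BAB.
....
....
.A..
..A.

t=1: a0@(1,1):A a1@(0,0):B a2@(0,2):B a3@(0,1):A a4@(4,0):B a5@(4,1):A a6@(5,2):A
t=2: a0@(1,1):A a1@(0,3):B a2@(1,0):B a3@(0,1):A a4@(1,2):B a5@(4,1):A a6@(5,2):A
t=3: (unchanged — steady state)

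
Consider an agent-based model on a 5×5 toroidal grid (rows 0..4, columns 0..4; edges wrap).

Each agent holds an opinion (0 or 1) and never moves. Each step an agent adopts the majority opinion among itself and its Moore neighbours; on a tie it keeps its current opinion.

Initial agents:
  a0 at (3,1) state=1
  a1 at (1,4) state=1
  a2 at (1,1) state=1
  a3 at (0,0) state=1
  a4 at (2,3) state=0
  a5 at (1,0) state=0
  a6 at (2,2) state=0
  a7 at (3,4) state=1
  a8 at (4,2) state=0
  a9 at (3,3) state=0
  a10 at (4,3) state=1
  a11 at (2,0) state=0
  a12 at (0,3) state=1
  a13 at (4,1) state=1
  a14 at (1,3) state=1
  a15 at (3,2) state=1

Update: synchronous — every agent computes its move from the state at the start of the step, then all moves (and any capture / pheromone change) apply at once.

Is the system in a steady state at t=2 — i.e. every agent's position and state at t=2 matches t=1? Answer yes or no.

no

t=1: a0@(3,1):1 a1@(1,4):1 a2@(1,1):0 a3@(0,0):1 a4@(2,3):1 a5@(1,0):1 a6@(2,2):1 a7@(3,4):0 a8@(4,2):1 a9@(3,3):0 a10@(4,3):1 a11@(2,0):1 a12@(0,3):1 a13@(4,1):1 a14@(1,3):1 a15@(3,2):1
t=2: a0@(3,1):1 a1@(1,4):1 a2@(1,1):1 a3@(0,0):1 a4@(2,3):1 a5@(1,0):1 a6@(2,2):1 a7@(3,4):1 a8@(4,2):1 a9@(3,3):1 a10@(4,3):1 a11@(2,0):1 a12@(0,3):1 a13@(4,1):1 a14@(1,3):1 a15@(3,2):1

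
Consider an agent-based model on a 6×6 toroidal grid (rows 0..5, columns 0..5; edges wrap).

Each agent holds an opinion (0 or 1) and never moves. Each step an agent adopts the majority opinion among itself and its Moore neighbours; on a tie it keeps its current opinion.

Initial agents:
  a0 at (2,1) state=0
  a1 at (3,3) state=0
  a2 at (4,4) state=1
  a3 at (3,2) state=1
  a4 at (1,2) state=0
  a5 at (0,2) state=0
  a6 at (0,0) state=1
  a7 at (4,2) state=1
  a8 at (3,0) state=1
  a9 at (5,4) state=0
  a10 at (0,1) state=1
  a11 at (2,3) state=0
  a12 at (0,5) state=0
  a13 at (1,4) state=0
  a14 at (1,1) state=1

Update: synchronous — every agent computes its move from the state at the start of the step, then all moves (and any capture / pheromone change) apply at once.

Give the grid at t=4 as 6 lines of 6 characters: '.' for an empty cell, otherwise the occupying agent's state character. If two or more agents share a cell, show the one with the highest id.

t=1: a0@(2,1):1 a1@(3,3):1 a2@(4,4):0 a3@(3,2):0 a4@(1,2):0 a5@(0,2):0 a6@(0,0):1 a7@(4,2):1 a8@(3,0):1 a9@(5,4):0 a10@(0,1):1 a11@(2,3):0 a12@(0,5):0 a13@(1,4):0 a14@(1,1):1
t=2: a0@(2,1):1 a1@(3,3):0 a2@(4,4):0 a3@(3,2):1 a4@(1,2):0 a5@(0,2):0 a6@(0,0):1 a7@(4,2):1 a8@(3,0):1 a9@(5,4):0 a10@(0,1):1 a11@(2,3):0 a12@(0,5):0 a13@(1,4):0 a14@(1,1):1
t=3: (unchanged — steady state)

110..0
.10.0.
.1.0..
1.10..
..1.0.
....0.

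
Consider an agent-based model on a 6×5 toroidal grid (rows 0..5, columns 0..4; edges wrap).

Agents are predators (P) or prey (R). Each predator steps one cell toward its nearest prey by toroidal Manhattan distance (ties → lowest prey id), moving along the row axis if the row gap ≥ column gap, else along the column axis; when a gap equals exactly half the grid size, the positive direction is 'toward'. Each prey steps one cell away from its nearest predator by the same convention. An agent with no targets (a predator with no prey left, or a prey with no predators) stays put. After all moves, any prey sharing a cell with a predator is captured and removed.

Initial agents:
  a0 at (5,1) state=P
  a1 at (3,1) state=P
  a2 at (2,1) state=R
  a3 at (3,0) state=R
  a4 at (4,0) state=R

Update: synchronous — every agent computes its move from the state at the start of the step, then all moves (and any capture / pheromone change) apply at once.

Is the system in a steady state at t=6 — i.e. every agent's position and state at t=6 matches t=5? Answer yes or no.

no

t=1: a0@(4,1):P a1@(2,1):P a2@(1,1):R a3@(3,4):R a4@(3,0):R
t=2: a0@(3,1):P a1@(1,1):P a2@(0,1):R a3@(3,3):R a4@(2,0):R
t=3: a0@(3,2):P a1@(0,1):P a2@(5,1):R a3@(3,4):R a4@(1,0):R
t=4: a0@(3,3):P a1@(5,1):P a2@(4,1):R a3@(3,0):R a4@(2,0):R
t=5: a0@(3,4):P a1@(4,1):P a2@(3,1):R a3@(3,1):R a4@(2,1):R
t=6: a0@(3,0):P a1@(3,1):P a2@(2,1):R a3@(2,1):R a4@(1,1):R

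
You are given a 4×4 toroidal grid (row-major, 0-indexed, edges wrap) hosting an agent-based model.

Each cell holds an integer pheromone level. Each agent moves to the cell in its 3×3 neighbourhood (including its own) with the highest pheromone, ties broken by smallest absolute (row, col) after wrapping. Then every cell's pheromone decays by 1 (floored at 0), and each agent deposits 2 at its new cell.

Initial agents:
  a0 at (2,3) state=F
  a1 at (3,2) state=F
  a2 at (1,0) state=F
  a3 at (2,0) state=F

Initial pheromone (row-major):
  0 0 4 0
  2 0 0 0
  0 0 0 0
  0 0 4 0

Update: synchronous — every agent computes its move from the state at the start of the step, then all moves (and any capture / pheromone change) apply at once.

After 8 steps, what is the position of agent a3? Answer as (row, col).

t=1: a0@(3,2) a1@(0,2) a2@(1,0) a3@(1,0) | pheromone: 0 0 5 0 / 5 0 0 0 / 0 0 0 0 / 0 0 5 0
t=2: a0@(0,2) a1@(0,2) a2@(1,0) a3@(1,0) | pheromone: 0 0 8 0 / 8 0 0 0 / 0 0 0 0 / 0 0 4 0
t=3: a0@(0,2) a1@(0,2) a2@(1,0) a3@(1,0) | pheromone: 0 0 11 0 / 11 0 0 0 / 0 0 0 0 / 0 0 3 0
t=4: a0@(0,2) a1@(0,2) a2@(1,0) a3@(1,0) | pheromone: 0 0 14 0 / 14 0 0 0 / 0 0 0 0 / 0 0 2 0
t=5: a0@(0,2) a1@(0,2) a2@(1,0) a3@(1,0) | pheromone: 0 0 17 0 / 17 0 0 0 / 0 0 0 0 / 0 0 1 0
t=6: a0@(0,2) a1@(0,2) a2@(1,0) a3@(1,0) | pheromone: 0 0 20 0 / 20 0 0 0 / 0 0 0 0 / 0 0 0 0
t=7: a0@(0,2) a1@(0,2) a2@(1,0) a3@(1,0) | pheromone: 0 0 23 0 / 23 0 0 0 / 0 0 0 0 / 0 0 0 0
t=8: a0@(0,2) a1@(0,2) a2@(1,0) a3@(1,0) | pheromone: 0 0 26 0 / 26 0 0 0 / 0 0 0 0 / 0 0 0 0

(1, 0)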